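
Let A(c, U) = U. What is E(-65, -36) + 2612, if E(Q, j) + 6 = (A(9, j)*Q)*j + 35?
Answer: -81599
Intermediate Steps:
E(Q, j) = 29 + Q*j² (E(Q, j) = -6 + ((j*Q)*j + 35) = -6 + ((Q*j)*j + 35) = -6 + (Q*j² + 35) = -6 + (35 + Q*j²) = 29 + Q*j²)
E(-65, -36) + 2612 = (29 - 65*(-36)²) + 2612 = (29 - 65*1296) + 2612 = (29 - 84240) + 2612 = -84211 + 2612 = -81599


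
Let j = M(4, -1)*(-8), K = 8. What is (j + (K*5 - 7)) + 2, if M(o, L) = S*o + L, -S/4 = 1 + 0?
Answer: 171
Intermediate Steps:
S = -4 (S = -4*(1 + 0) = -4*1 = -4)
M(o, L) = L - 4*o (M(o, L) = -4*o + L = L - 4*o)
j = 136 (j = (-1 - 4*4)*(-8) = (-1 - 16)*(-8) = -17*(-8) = 136)
(j + (K*5 - 7)) + 2 = (136 + (8*5 - 7)) + 2 = (136 + (40 - 7)) + 2 = (136 + 33) + 2 = 169 + 2 = 171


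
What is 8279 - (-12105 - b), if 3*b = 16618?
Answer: 77770/3 ≈ 25923.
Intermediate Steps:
b = 16618/3 (b = (1/3)*16618 = 16618/3 ≈ 5539.3)
8279 - (-12105 - b) = 8279 - (-12105 - 1*16618/3) = 8279 - (-12105 - 16618/3) = 8279 - 1*(-52933/3) = 8279 + 52933/3 = 77770/3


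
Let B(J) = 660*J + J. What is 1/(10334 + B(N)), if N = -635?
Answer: -1/409401 ≈ -2.4426e-6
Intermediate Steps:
B(J) = 661*J
1/(10334 + B(N)) = 1/(10334 + 661*(-635)) = 1/(10334 - 419735) = 1/(-409401) = -1/409401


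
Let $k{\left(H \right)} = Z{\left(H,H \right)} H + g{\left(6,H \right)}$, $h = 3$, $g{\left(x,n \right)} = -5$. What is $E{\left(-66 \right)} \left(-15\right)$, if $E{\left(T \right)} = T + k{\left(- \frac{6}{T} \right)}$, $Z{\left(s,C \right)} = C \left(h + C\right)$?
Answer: $\frac{1417005}{1331} \approx 1064.6$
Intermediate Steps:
$Z{\left(s,C \right)} = C \left(3 + C\right)$
$k{\left(H \right)} = -5 + H^{2} \left(3 + H\right)$ ($k{\left(H \right)} = H \left(3 + H\right) H - 5 = H^{2} \left(3 + H\right) - 5 = -5 + H^{2} \left(3 + H\right)$)
$E{\left(T \right)} = -5 + T + \frac{36 \left(3 - \frac{6}{T}\right)}{T^{2}}$ ($E{\left(T \right)} = T + \left(-5 + \left(- \frac{6}{T}\right)^{2} \left(3 - \frac{6}{T}\right)\right) = T + \left(-5 + \frac{36}{T^{2}} \left(3 - \frac{6}{T}\right)\right) = T - \left(5 - \frac{36 \left(3 - \frac{6}{T}\right)}{T^{2}}\right) = -5 + T + \frac{36 \left(3 - \frac{6}{T}\right)}{T^{2}}$)
$E{\left(-66 \right)} \left(-15\right) = \left(-5 - 66 - \frac{216}{-287496} + \frac{108}{4356}\right) \left(-15\right) = \left(-5 - 66 - - \frac{1}{1331} + 108 \cdot \frac{1}{4356}\right) \left(-15\right) = \left(-5 - 66 + \frac{1}{1331} + \frac{3}{121}\right) \left(-15\right) = \left(- \frac{94467}{1331}\right) \left(-15\right) = \frac{1417005}{1331}$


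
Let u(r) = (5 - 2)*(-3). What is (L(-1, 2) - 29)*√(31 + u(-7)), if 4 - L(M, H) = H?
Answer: -27*√22 ≈ -126.64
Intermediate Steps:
u(r) = -9 (u(r) = 3*(-3) = -9)
L(M, H) = 4 - H
(L(-1, 2) - 29)*√(31 + u(-7)) = ((4 - 1*2) - 29)*√(31 - 9) = ((4 - 2) - 29)*√22 = (2 - 29)*√22 = -27*√22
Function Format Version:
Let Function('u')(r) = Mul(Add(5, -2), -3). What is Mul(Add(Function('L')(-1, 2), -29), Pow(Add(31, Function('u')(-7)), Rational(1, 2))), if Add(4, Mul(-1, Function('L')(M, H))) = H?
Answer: Mul(-27, Pow(22, Rational(1, 2))) ≈ -126.64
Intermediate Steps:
Function('u')(r) = -9 (Function('u')(r) = Mul(3, -3) = -9)
Function('L')(M, H) = Add(4, Mul(-1, H))
Mul(Add(Function('L')(-1, 2), -29), Pow(Add(31, Function('u')(-7)), Rational(1, 2))) = Mul(Add(Add(4, Mul(-1, 2)), -29), Pow(Add(31, -9), Rational(1, 2))) = Mul(Add(Add(4, -2), -29), Pow(22, Rational(1, 2))) = Mul(Add(2, -29), Pow(22, Rational(1, 2))) = Mul(-27, Pow(22, Rational(1, 2)))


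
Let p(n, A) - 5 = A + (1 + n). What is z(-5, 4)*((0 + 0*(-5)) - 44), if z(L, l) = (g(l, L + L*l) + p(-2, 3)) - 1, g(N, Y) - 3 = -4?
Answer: -220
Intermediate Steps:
p(n, A) = 6 + A + n (p(n, A) = 5 + (A + (1 + n)) = 5 + (1 + A + n) = 6 + A + n)
g(N, Y) = -1 (g(N, Y) = 3 - 4 = -1)
z(L, l) = 5 (z(L, l) = (-1 + (6 + 3 - 2)) - 1 = (-1 + 7) - 1 = 6 - 1 = 5)
z(-5, 4)*((0 + 0*(-5)) - 44) = 5*((0 + 0*(-5)) - 44) = 5*((0 + 0) - 44) = 5*(0 - 44) = 5*(-44) = -220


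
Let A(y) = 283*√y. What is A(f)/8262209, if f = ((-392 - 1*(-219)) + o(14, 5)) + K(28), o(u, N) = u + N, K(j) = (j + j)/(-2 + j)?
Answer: 283*I*√25662/107408717 ≈ 0.00042208*I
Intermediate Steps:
K(j) = 2*j/(-2 + j) (K(j) = (2*j)/(-2 + j) = 2*j/(-2 + j))
o(u, N) = N + u
f = -1974/13 (f = ((-392 - 1*(-219)) + (5 + 14)) + 2*28/(-2 + 28) = ((-392 + 219) + 19) + 2*28/26 = (-173 + 19) + 2*28*(1/26) = -154 + 28/13 = -1974/13 ≈ -151.85)
A(f)/8262209 = (283*√(-1974/13))/8262209 = (283*(I*√25662/13))*(1/8262209) = (283*I*√25662/13)*(1/8262209) = 283*I*√25662/107408717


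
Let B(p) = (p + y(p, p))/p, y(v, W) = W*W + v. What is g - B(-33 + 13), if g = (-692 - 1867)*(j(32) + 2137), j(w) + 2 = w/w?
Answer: -5466006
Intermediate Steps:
j(w) = -1 (j(w) = -2 + w/w = -2 + 1 = -1)
y(v, W) = v + W² (y(v, W) = W² + v = v + W²)
B(p) = (p² + 2*p)/p (B(p) = (p + (p + p²))/p = (p² + 2*p)/p)
g = -5466024 (g = (-692 - 1867)*(-1 + 2137) = -2559*2136 = -5466024)
g - B(-33 + 13) = -5466024 - (2 + (-33 + 13)) = -5466024 - (2 - 20) = -5466024 - 1*(-18) = -5466024 + 18 = -5466006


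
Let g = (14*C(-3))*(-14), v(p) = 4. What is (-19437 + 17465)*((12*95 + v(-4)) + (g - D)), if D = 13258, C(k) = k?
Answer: 22729272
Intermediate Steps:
g = 588 (g = (14*(-3))*(-14) = -42*(-14) = 588)
(-19437 + 17465)*((12*95 + v(-4)) + (g - D)) = (-19437 + 17465)*((12*95 + 4) + (588 - 1*13258)) = -1972*((1140 + 4) + (588 - 13258)) = -1972*(1144 - 12670) = -1972*(-11526) = 22729272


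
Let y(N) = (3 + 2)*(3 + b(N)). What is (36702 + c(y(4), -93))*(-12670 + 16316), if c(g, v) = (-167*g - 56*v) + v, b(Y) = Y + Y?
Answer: 118976272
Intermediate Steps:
b(Y) = 2*Y
y(N) = 15 + 10*N (y(N) = (3 + 2)*(3 + 2*N) = 5*(3 + 2*N) = 15 + 10*N)
c(g, v) = -167*g - 55*v
(36702 + c(y(4), -93))*(-12670 + 16316) = (36702 + (-167*(15 + 10*4) - 55*(-93)))*(-12670 + 16316) = (36702 + (-167*(15 + 40) + 5115))*3646 = (36702 + (-167*55 + 5115))*3646 = (36702 + (-9185 + 5115))*3646 = (36702 - 4070)*3646 = 32632*3646 = 118976272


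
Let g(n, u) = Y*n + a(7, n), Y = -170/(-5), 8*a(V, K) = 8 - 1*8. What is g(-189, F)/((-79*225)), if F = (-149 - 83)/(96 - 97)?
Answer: 714/1975 ≈ 0.36152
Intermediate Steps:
F = 232 (F = -232/(-1) = -232*(-1) = 232)
a(V, K) = 0 (a(V, K) = (8 - 1*8)/8 = (8 - 8)/8 = (1/8)*0 = 0)
Y = 34 (Y = -170*(-1/5) = 34)
g(n, u) = 34*n (g(n, u) = 34*n + 0 = 34*n)
g(-189, F)/((-79*225)) = (34*(-189))/((-79*225)) = -6426/(-17775) = -6426*(-1/17775) = 714/1975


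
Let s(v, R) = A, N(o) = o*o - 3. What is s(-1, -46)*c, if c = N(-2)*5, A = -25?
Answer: -125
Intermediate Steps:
N(o) = -3 + o**2 (N(o) = o**2 - 3 = -3 + o**2)
s(v, R) = -25
c = 5 (c = (-3 + (-2)**2)*5 = (-3 + 4)*5 = 1*5 = 5)
s(-1, -46)*c = -25*5 = -125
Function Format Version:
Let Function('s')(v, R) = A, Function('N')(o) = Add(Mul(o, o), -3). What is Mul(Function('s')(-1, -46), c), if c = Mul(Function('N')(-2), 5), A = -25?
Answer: -125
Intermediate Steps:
Function('N')(o) = Add(-3, Pow(o, 2)) (Function('N')(o) = Add(Pow(o, 2), -3) = Add(-3, Pow(o, 2)))
Function('s')(v, R) = -25
c = 5 (c = Mul(Add(-3, Pow(-2, 2)), 5) = Mul(Add(-3, 4), 5) = Mul(1, 5) = 5)
Mul(Function('s')(-1, -46), c) = Mul(-25, 5) = -125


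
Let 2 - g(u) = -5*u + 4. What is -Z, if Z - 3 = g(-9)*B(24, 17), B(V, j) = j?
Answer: 796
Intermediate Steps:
g(u) = -2 + 5*u (g(u) = 2 - (-5*u + 4) = 2 - (4 - 5*u) = 2 + (-4 + 5*u) = -2 + 5*u)
Z = -796 (Z = 3 + (-2 + 5*(-9))*17 = 3 + (-2 - 45)*17 = 3 - 47*17 = 3 - 799 = -796)
-Z = -1*(-796) = 796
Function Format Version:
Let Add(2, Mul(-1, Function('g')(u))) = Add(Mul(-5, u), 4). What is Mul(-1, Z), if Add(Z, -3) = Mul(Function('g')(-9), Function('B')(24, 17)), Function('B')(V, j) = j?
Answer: 796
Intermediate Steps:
Function('g')(u) = Add(-2, Mul(5, u)) (Function('g')(u) = Add(2, Mul(-1, Add(Mul(-5, u), 4))) = Add(2, Mul(-1, Add(4, Mul(-5, u)))) = Add(2, Add(-4, Mul(5, u))) = Add(-2, Mul(5, u)))
Z = -796 (Z = Add(3, Mul(Add(-2, Mul(5, -9)), 17)) = Add(3, Mul(Add(-2, -45), 17)) = Add(3, Mul(-47, 17)) = Add(3, -799) = -796)
Mul(-1, Z) = Mul(-1, -796) = 796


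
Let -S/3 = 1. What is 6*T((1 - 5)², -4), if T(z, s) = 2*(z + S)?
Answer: 156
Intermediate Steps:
S = -3 (S = -3*1 = -3)
T(z, s) = -6 + 2*z (T(z, s) = 2*(z - 3) = 2*(-3 + z) = -6 + 2*z)
6*T((1 - 5)², -4) = 6*(-6 + 2*(1 - 5)²) = 6*(-6 + 2*(-4)²) = 6*(-6 + 2*16) = 6*(-6 + 32) = 6*26 = 156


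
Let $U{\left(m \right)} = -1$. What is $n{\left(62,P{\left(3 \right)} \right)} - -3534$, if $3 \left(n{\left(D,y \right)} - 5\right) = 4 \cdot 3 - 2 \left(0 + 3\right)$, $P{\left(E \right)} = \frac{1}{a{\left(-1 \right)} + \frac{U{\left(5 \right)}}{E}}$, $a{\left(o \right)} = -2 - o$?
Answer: $3541$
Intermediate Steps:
$P{\left(E \right)} = \frac{1}{-1 - \frac{1}{E}}$ ($P{\left(E \right)} = \frac{1}{\left(-2 - -1\right) - \frac{1}{E}} = \frac{1}{\left(-2 + 1\right) - \frac{1}{E}} = \frac{1}{-1 - \frac{1}{E}}$)
$n{\left(D,y \right)} = 7$ ($n{\left(D,y \right)} = 5 + \frac{4 \cdot 3 - 2 \left(0 + 3\right)}{3} = 5 + \frac{12 - 6}{3} = 5 + \frac{1}{3} \cdot 6 = 5 + 2 = 7$)
$n{\left(62,P{\left(3 \right)} \right)} - -3534 = 7 - -3534 = 7 + 3534 = 3541$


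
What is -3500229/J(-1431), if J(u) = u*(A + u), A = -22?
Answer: -1166743/693081 ≈ -1.6834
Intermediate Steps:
J(u) = u*(-22 + u)
-3500229/J(-1431) = -3500229*(-1/(1431*(-22 - 1431))) = -3500229/((-1431*(-1453))) = -3500229/2079243 = -3500229*1/2079243 = -1166743/693081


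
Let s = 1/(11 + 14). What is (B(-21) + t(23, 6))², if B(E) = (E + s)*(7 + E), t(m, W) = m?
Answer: 62583921/625 ≈ 1.0013e+5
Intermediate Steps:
s = 1/25 ≈ 0.040000
B(E) = (7 + E)*(1/25 + E) (B(E) = (E + 1/25)*(7 + E) = (1/25 + E)*(7 + E) = (7 + E)*(1/25 + E))
(B(-21) + t(23, 6))² = ((7/25 + (-21)² + (176/25)*(-21)) + 23)² = ((7/25 + 441 - 3696/25) + 23)² = (7336/25 + 23)² = (7911/25)² = 62583921/625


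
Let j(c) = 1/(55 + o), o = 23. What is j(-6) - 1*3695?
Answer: -288209/78 ≈ -3695.0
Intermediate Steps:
j(c) = 1/78 (j(c) = 1/(55 + 23) = 1/78)
j(-6) - 1*3695 = 1/78 - 1*3695 = 1/78 - 3695 = -288209/78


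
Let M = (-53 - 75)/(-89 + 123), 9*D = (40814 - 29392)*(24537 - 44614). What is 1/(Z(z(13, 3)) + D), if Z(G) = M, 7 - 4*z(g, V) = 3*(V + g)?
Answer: -153/3898431974 ≈ -3.9247e-8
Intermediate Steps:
D = -229319494/9 (D = ((40814 - 29392)*(24537 - 44614))/9 = (11422*(-20077))/9 = (⅑)*(-229319494) = -229319494/9 ≈ -2.5480e+7)
z(g, V) = 7/4 - 3*V/4 - 3*g/4 (z(g, V) = 7/4 - 3*(V + g)/4 = 7/4 - (3*V + 3*g)/4 = 7/4 + (-3*V/4 - 3*g/4) = 7/4 - 3*V/4 - 3*g/4)
M = -64/17 (M = -128/34 = -128*1/34 = -64/17 ≈ -3.7647)
Z(G) = -64/17
1/(Z(z(13, 3)) + D) = 1/(-64/17 - 229319494/9) = 1/(-3898431974/153) = -153/3898431974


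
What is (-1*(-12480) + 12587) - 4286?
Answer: 20781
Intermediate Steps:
(-1*(-12480) + 12587) - 4286 = (12480 + 12587) - 4286 = 25067 - 4286 = 20781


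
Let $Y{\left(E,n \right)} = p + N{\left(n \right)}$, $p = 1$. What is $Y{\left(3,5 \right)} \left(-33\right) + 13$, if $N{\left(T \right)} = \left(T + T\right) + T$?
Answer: $-515$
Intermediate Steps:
$N{\left(T \right)} = 3 T$ ($N{\left(T \right)} = 2 T + T = 3 T$)
$Y{\left(E,n \right)} = 1 + 3 n$
$Y{\left(3,5 \right)} \left(-33\right) + 13 = \left(1 + 3 \cdot 5\right) \left(-33\right) + 13 = \left(1 + 15\right) \left(-33\right) + 13 = 16 \left(-33\right) + 13 = -528 + 13 = -515$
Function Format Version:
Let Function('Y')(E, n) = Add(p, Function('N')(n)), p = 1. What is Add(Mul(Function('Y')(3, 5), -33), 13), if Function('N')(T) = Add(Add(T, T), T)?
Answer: -515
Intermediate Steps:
Function('N')(T) = Mul(3, T) (Function('N')(T) = Add(Mul(2, T), T) = Mul(3, T))
Function('Y')(E, n) = Add(1, Mul(3, n))
Add(Mul(Function('Y')(3, 5), -33), 13) = Add(Mul(Add(1, Mul(3, 5)), -33), 13) = Add(Mul(Add(1, 15), -33), 13) = Add(Mul(16, -33), 13) = Add(-528, 13) = -515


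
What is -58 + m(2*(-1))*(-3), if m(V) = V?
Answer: -52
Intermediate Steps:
-58 + m(2*(-1))*(-3) = -58 + (2*(-1))*(-3) = -58 - 2*(-3) = -58 + 6 = -52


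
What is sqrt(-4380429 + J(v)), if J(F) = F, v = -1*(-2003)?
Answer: I*sqrt(4378426) ≈ 2092.5*I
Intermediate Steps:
v = 2003
sqrt(-4380429 + J(v)) = sqrt(-4380429 + 2003) = sqrt(-4378426) = I*sqrt(4378426)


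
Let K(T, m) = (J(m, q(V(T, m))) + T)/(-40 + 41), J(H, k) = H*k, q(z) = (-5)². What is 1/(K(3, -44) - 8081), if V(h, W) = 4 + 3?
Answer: -1/9178 ≈ -0.00010896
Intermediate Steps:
V(h, W) = 7
q(z) = 25
K(T, m) = T + 25*m (K(T, m) = (m*25 + T)/(-40 + 41) = (25*m + T)/1 = (T + 25*m)*1 = T + 25*m)
1/(K(3, -44) - 8081) = 1/((3 + 25*(-44)) - 8081) = 1/((3 - 1100) - 8081) = 1/(-1097 - 8081) = 1/(-9178) = -1/9178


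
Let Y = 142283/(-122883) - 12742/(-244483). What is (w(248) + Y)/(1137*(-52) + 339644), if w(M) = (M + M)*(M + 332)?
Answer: 8642680775396017/8427607515254280 ≈ 1.0255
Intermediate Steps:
w(M) = 2*M*(332 + M) (w(M) = (2*M)*(332 + M) = 2*M*(332 + M))
Y = -33219999503/30042804489 (Y = 142283*(-1/122883) - 12742*(-1/244483) = -142283/122883 + 12742/244483 = -33219999503/30042804489 ≈ -1.1058)
(w(248) + Y)/(1137*(-52) + 339644) = (2*248*(332 + 248) - 33219999503/30042804489)/(1137*(-52) + 339644) = (2*248*580 - 33219999503/30042804489)/(-59124 + 339644) = (287680 - 33219999503/30042804489)/280520 = (8642680775396017/30042804489)*(1/280520) = 8642680775396017/8427607515254280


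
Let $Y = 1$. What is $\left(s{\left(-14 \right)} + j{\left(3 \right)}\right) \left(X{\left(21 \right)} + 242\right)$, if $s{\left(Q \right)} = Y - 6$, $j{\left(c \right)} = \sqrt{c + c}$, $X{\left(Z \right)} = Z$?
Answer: $-1315 + 263 \sqrt{6} \approx -670.78$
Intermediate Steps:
$j{\left(c \right)} = \sqrt{2} \sqrt{c}$ ($j{\left(c \right)} = \sqrt{2 c} = \sqrt{2} \sqrt{c}$)
$s{\left(Q \right)} = -5$ ($s{\left(Q \right)} = 1 - 6 = -5$)
$\left(s{\left(-14 \right)} + j{\left(3 \right)}\right) \left(X{\left(21 \right)} + 242\right) = \left(-5 + \sqrt{2} \sqrt{3}\right) \left(21 + 242\right) = \left(-5 + \sqrt{6}\right) 263 = -1315 + 263 \sqrt{6}$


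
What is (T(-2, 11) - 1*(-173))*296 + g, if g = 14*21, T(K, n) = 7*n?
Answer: 74294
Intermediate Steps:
g = 294
(T(-2, 11) - 1*(-173))*296 + g = (7*11 - 1*(-173))*296 + 294 = (77 + 173)*296 + 294 = 250*296 + 294 = 74000 + 294 = 74294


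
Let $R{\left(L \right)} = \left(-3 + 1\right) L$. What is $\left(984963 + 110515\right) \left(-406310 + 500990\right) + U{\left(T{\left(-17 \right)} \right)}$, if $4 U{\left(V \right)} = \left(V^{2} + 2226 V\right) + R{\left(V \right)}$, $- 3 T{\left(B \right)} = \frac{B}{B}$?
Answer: $\frac{3733914846769}{36} \approx 1.0372 \cdot 10^{11}$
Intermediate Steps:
$R{\left(L \right)} = - 2 L$
$T{\left(B \right)} = - \frac{1}{3}$ ($T{\left(B \right)} = - \frac{B \frac{1}{B}}{3} = \left(- \frac{1}{3}\right) 1 = - \frac{1}{3}$)
$U{\left(V \right)} = 556 V + \frac{V^{2}}{4}$ ($U{\left(V \right)} = \frac{\left(V^{2} + 2226 V\right) - 2 V}{4} = \frac{V^{2} + 2224 V}{4} = 556 V + \frac{V^{2}}{4}$)
$\left(984963 + 110515\right) \left(-406310 + 500990\right) + U{\left(T{\left(-17 \right)} \right)} = \left(984963 + 110515\right) \left(-406310 + 500990\right) + \frac{1}{4} \left(- \frac{1}{3}\right) \left(2224 - \frac{1}{3}\right) = 1095478 \cdot 94680 + \frac{1}{4} \left(- \frac{1}{3}\right) \frac{6671}{3} = 103719857040 - \frac{6671}{36} = \frac{3733914846769}{36}$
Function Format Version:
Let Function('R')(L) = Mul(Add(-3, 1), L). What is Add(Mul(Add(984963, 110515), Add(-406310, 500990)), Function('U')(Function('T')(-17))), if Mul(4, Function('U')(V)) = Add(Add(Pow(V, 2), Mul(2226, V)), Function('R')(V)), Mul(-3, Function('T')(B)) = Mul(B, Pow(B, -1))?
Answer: Rational(3733914846769, 36) ≈ 1.0372e+11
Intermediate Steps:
Function('R')(L) = Mul(-2, L)
Function('T')(B) = Rational(-1, 3) (Function('T')(B) = Mul(Rational(-1, 3), Mul(B, Pow(B, -1))) = Mul(Rational(-1, 3), 1) = Rational(-1, 3))
Function('U')(V) = Add(Mul(556, V), Mul(Rational(1, 4), Pow(V, 2))) (Function('U')(V) = Mul(Rational(1, 4), Add(Add(Pow(V, 2), Mul(2226, V)), Mul(-2, V))) = Mul(Rational(1, 4), Add(Pow(V, 2), Mul(2224, V))) = Add(Mul(556, V), Mul(Rational(1, 4), Pow(V, 2))))
Add(Mul(Add(984963, 110515), Add(-406310, 500990)), Function('U')(Function('T')(-17))) = Add(Mul(Add(984963, 110515), Add(-406310, 500990)), Mul(Rational(1, 4), Rational(-1, 3), Add(2224, Rational(-1, 3)))) = Add(Mul(1095478, 94680), Mul(Rational(1, 4), Rational(-1, 3), Rational(6671, 3))) = Add(103719857040, Rational(-6671, 36)) = Rational(3733914846769, 36)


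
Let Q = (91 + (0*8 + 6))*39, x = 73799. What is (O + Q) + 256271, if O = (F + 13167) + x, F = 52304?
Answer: 399324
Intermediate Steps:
Q = 3783 (Q = (91 + (0 + 6))*39 = (91 + 6)*39 = 97*39 = 3783)
O = 139270 (O = (52304 + 13167) + 73799 = 65471 + 73799 = 139270)
(O + Q) + 256271 = (139270 + 3783) + 256271 = 143053 + 256271 = 399324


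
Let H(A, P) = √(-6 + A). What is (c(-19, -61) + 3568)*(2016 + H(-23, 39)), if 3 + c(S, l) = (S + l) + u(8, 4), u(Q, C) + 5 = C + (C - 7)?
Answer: 7017696 + 3481*I*√29 ≈ 7.0177e+6 + 18746.0*I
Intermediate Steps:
u(Q, C) = -12 + 2*C (u(Q, C) = -5 + (C + (C - 7)) = -5 + (C + (-7 + C)) = -5 + (-7 + 2*C) = -12 + 2*C)
c(S, l) = -7 + S + l (c(S, l) = -3 + ((S + l) + (-12 + 2*4)) = -3 + ((S + l) + (-12 + 8)) = -3 + ((S + l) - 4) = -3 + (-4 + S + l) = -7 + S + l)
(c(-19, -61) + 3568)*(2016 + H(-23, 39)) = ((-7 - 19 - 61) + 3568)*(2016 + √(-6 - 23)) = (-87 + 3568)*(2016 + √(-29)) = 3481*(2016 + I*√29) = 7017696 + 3481*I*√29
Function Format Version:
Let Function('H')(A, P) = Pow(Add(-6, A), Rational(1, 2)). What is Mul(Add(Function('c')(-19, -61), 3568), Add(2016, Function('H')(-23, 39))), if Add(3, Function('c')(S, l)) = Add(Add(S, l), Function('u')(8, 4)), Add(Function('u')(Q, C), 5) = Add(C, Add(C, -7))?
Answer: Add(7017696, Mul(3481, I, Pow(29, Rational(1, 2)))) ≈ Add(7.0177e+6, Mul(18746., I))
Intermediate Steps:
Function('u')(Q, C) = Add(-12, Mul(2, C)) (Function('u')(Q, C) = Add(-5, Add(C, Add(C, -7))) = Add(-5, Add(C, Add(-7, C))) = Add(-5, Add(-7, Mul(2, C))) = Add(-12, Mul(2, C)))
Function('c')(S, l) = Add(-7, S, l) (Function('c')(S, l) = Add(-3, Add(Add(S, l), Add(-12, Mul(2, 4)))) = Add(-3, Add(Add(S, l), Add(-12, 8))) = Add(-3, Add(Add(S, l), -4)) = Add(-3, Add(-4, S, l)) = Add(-7, S, l))
Mul(Add(Function('c')(-19, -61), 3568), Add(2016, Function('H')(-23, 39))) = Mul(Add(Add(-7, -19, -61), 3568), Add(2016, Pow(Add(-6, -23), Rational(1, 2)))) = Mul(Add(-87, 3568), Add(2016, Pow(-29, Rational(1, 2)))) = Mul(3481, Add(2016, Mul(I, Pow(29, Rational(1, 2))))) = Add(7017696, Mul(3481, I, Pow(29, Rational(1, 2))))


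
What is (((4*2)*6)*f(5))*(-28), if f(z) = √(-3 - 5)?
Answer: -2688*I*√2 ≈ -3801.4*I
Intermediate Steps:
f(z) = 2*I*√2 (f(z) = √(-8) = 2*I*√2)
(((4*2)*6)*f(5))*(-28) = (((4*2)*6)*(2*I*√2))*(-28) = ((8*6)*(2*I*√2))*(-28) = (48*(2*I*√2))*(-28) = (96*I*√2)*(-28) = -2688*I*√2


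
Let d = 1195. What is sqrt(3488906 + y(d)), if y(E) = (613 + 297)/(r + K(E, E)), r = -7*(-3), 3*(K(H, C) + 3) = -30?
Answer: sqrt(13956079)/2 ≈ 1867.9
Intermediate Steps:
K(H, C) = -13 (K(H, C) = -3 + (1/3)*(-30) = -3 - 10 = -13)
r = 21
y(E) = 455/4 (y(E) = (613 + 297)/(21 - 13) = 910/8 = 910*(1/8) = 455/4)
sqrt(3488906 + y(d)) = sqrt(3488906 + 455/4) = sqrt(13956079/4) = sqrt(13956079)/2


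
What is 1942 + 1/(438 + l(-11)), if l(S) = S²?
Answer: 1085579/559 ≈ 1942.0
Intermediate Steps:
1942 + 1/(438 + l(-11)) = 1942 + 1/(438 + (-11)²) = 1942 + 1/(438 + 121) = 1942 + 1/559 = 1085579/559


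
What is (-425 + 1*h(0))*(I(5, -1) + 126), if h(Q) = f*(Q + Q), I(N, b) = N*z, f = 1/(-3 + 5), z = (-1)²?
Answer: -55675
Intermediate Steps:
z = 1
f = ½ (f = 1/2 = ½ ≈ 0.50000)
I(N, b) = N (I(N, b) = N*1 = N)
h(Q) = Q (h(Q) = (Q + Q)/2 = (2*Q)/2 = Q)
(-425 + 1*h(0))*(I(5, -1) + 126) = (-425 + 1*0)*(5 + 126) = (-425 + 0)*131 = -425*131 = -55675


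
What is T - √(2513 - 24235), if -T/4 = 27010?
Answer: -108040 - I*√21722 ≈ -1.0804e+5 - 147.38*I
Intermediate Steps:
T = -108040 (T = -4*27010 = -108040)
T - √(2513 - 24235) = -108040 - √(2513 - 24235) = -108040 - √(-21722) = -108040 - I*√21722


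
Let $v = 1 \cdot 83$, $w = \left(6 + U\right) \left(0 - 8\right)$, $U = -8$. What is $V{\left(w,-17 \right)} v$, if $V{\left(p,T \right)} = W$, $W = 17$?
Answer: $1411$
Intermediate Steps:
$w = 16$ ($w = \left(6 - 8\right) \left(0 - 8\right) = \left(-2\right) \left(-8\right) = 16$)
$V{\left(p,T \right)} = 17$
$v = 83$
$V{\left(w,-17 \right)} v = 17 \cdot 83 = 1411$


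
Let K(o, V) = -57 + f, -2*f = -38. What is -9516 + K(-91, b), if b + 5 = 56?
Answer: -9554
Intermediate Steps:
b = 51 (b = -5 + 56 = 51)
f = 19 (f = -½*(-38) = 19)
K(o, V) = -38 (K(o, V) = -57 + 19 = -38)
-9516 + K(-91, b) = -9516 - 38 = -9554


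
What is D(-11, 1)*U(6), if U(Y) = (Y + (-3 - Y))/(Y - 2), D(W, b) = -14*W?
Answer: -231/2 ≈ -115.50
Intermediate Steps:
U(Y) = -3/(-2 + Y)
D(-11, 1)*U(6) = (-14*(-11))*(-3/(-2 + 6)) = 154*(-3/4) = 154*(-3*¼) = 154*(-¾) = -231/2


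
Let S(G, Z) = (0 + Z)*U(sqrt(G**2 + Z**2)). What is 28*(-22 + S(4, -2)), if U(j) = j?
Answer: -616 - 112*sqrt(5) ≈ -866.44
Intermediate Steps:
S(G, Z) = Z*sqrt(G**2 + Z**2) (S(G, Z) = (0 + Z)*sqrt(G**2 + Z**2) = Z*sqrt(G**2 + Z**2))
28*(-22 + S(4, -2)) = 28*(-22 - 2*sqrt(4**2 + (-2)**2)) = 28*(-22 - 2*sqrt(16 + 4)) = 28*(-22 - 4*sqrt(5)) = -616 - 112*sqrt(5)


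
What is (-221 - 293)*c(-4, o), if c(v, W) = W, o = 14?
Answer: -7196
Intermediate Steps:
(-221 - 293)*c(-4, o) = (-221 - 293)*14 = -514*14 = -7196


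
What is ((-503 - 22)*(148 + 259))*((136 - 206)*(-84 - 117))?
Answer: -3006407250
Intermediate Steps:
((-503 - 22)*(148 + 259))*((136 - 206)*(-84 - 117)) = (-525*407)*(-70*(-201)) = -213675*14070 = -3006407250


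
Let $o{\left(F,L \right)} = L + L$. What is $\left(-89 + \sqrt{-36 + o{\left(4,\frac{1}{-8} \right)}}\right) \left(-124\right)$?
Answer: $11036 - 62 i \sqrt{145} \approx 11036.0 - 746.58 i$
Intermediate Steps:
$o{\left(F,L \right)} = 2 L$
$\left(-89 + \sqrt{-36 + o{\left(4,\frac{1}{-8} \right)}}\right) \left(-124\right) = \left(-89 + \sqrt{-36 + \frac{2}{-8}}\right) \left(-124\right) = \left(-89 + \sqrt{-36 + 2 \left(- \frac{1}{8}\right)}\right) \left(-124\right) = \left(-89 + \sqrt{-36 - \frac{1}{4}}\right) \left(-124\right) = \left(-89 + \sqrt{- \frac{145}{4}}\right) \left(-124\right) = \left(-89 + \frac{i \sqrt{145}}{2}\right) \left(-124\right) = 11036 - 62 i \sqrt{145}$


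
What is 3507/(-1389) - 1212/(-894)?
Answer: -80655/68987 ≈ -1.1691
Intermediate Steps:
3507/(-1389) - 1212/(-894) = 3507*(-1/1389) - 1212*(-1/894) = -1169/463 + 202/149 = -80655/68987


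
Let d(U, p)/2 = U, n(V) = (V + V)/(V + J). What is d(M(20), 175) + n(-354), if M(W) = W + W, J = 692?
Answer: 13166/169 ≈ 77.905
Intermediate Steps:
M(W) = 2*W
n(V) = 2*V/(692 + V) (n(V) = (V + V)/(V + 692) = (2*V)/(692 + V) = 2*V/(692 + V))
d(U, p) = 2*U
d(M(20), 175) + n(-354) = 2*(2*20) + 2*(-354)/(692 - 354) = 2*40 + 2*(-354)/338 = 80 + 2*(-354)*(1/338) = 80 - 354/169 = 13166/169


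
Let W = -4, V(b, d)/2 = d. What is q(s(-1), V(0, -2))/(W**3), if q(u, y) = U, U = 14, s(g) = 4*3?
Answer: -7/32 ≈ -0.21875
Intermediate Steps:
V(b, d) = 2*d
s(g) = 12
q(u, y) = 14
q(s(-1), V(0, -2))/(W**3) = 14/((-4)**3) = 14/(-64) = 14*(-1/64) = -7/32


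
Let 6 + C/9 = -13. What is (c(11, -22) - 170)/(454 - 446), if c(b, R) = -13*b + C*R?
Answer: 3449/8 ≈ 431.13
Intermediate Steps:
C = -171 (C = -54 + 9*(-13) = -54 - 117 = -171)
c(b, R) = -171*R - 13*b (c(b, R) = -13*b - 171*R = -171*R - 13*b)
(c(11, -22) - 170)/(454 - 446) = ((-171*(-22) - 13*11) - 170)/(454 - 446) = ((3762 - 143) - 170)/8 = (3619 - 170)*(⅛) = 3449*(⅛) = 3449/8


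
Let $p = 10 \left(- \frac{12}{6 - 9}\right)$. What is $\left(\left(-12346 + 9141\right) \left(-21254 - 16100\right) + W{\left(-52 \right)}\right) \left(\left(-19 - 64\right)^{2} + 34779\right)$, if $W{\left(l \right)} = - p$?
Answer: $4988473376040$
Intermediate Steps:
$p = 40$ ($p = 10 \left(- \frac{12}{-3}\right) = 10 \left(\left(-12\right) \left(- \frac{1}{3}\right)\right) = 10 \cdot 4 = 40$)
$W{\left(l \right)} = -40$ ($W{\left(l \right)} = \left(-1\right) 40 = -40$)
$\left(\left(-12346 + 9141\right) \left(-21254 - 16100\right) + W{\left(-52 \right)}\right) \left(\left(-19 - 64\right)^{2} + 34779\right) = \left(\left(-12346 + 9141\right) \left(-21254 - 16100\right) - 40\right) \left(\left(-19 - 64\right)^{2} + 34779\right) = \left(\left(-3205\right) \left(-37354\right) - 40\right) \left(\left(-83\right)^{2} + 34779\right) = \left(119719570 - 40\right) \left(6889 + 34779\right) = 119719530 \cdot 41668 = 4988473376040$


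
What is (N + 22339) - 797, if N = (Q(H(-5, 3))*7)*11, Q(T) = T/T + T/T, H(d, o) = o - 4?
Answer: 21696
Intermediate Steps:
H(d, o) = -4 + o
Q(T) = 2 (Q(T) = 1 + 1 = 2)
N = 154 (N = (2*7)*11 = 14*11 = 154)
(N + 22339) - 797 = (154 + 22339) - 797 = 22493 - 797 = 21696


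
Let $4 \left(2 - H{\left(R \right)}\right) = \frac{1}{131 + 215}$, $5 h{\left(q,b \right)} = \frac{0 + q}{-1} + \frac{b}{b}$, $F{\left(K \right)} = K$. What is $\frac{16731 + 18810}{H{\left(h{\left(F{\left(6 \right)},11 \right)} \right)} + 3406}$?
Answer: $\frac{49188744}{4716671} \approx 10.429$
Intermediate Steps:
$h{\left(q,b \right)} = \frac{1}{5} - \frac{q}{5}$ ($h{\left(q,b \right)} = \frac{\frac{0 + q}{-1} + \frac{b}{b}}{5} = \frac{q \left(-1\right) + 1}{5} = \frac{- q + 1}{5} = \frac{1 - q}{5} = \frac{1}{5} - \frac{q}{5}$)
$H{\left(R \right)} = \frac{2767}{1384}$ ($H{\left(R \right)} = 2 - \frac{1}{4 \left(131 + 215\right)} = 2 - \frac{1}{4 \cdot 346} = 2 - \frac{1}{1384} = \frac{2767}{1384}$)
$\frac{16731 + 18810}{H{\left(h{\left(F{\left(6 \right)},11 \right)} \right)} + 3406} = \frac{16731 + 18810}{\frac{2767}{1384} + 3406} = \frac{35541}{\frac{4716671}{1384}} = 35541 \cdot \frac{1384}{4716671} = \frac{49188744}{4716671}$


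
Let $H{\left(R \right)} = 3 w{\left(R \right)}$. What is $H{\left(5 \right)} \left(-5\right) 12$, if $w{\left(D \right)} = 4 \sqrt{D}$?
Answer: $- 720 \sqrt{5} \approx -1610.0$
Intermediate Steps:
$H{\left(R \right)} = 12 \sqrt{R}$ ($H{\left(R \right)} = 3 \cdot 4 \sqrt{R} = 12 \sqrt{R}$)
$H{\left(5 \right)} \left(-5\right) 12 = 12 \sqrt{5} \left(-5\right) 12 = - 60 \sqrt{5} \cdot 12 = - 720 \sqrt{5}$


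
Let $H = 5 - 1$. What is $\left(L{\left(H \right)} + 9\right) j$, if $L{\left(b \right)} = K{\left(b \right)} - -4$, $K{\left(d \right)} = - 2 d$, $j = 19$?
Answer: $95$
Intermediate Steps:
$H = 4$ ($H = 5 - 1 = 4$)
$L{\left(b \right)} = 4 - 2 b$ ($L{\left(b \right)} = - 2 b - -4 = - 2 b + 4 = 4 - 2 b$)
$\left(L{\left(H \right)} + 9\right) j = \left(\left(4 - 8\right) + 9\right) 19 = \left(-4 + 9\right) 19 = 5 \cdot 19 = 95$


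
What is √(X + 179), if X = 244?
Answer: 3*√47 ≈ 20.567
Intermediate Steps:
√(X + 179) = √(244 + 179) = √423 = 3*√47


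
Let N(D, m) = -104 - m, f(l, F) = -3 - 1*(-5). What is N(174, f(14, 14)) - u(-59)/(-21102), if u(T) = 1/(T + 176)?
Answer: -261707003/2468934 ≈ -106.00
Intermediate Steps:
u(T) = 1/(176 + T)
f(l, F) = 2 (f(l, F) = -3 + 5 = 2)
N(174, f(14, 14)) - u(-59)/(-21102) = (-104 - 1*2) - 1/((176 - 59)*(-21102)) = (-104 - 2) - (-1)/(117*21102) = -106 - (-1)/(117*21102) = -106 - 1*(-1/2468934) = -106 + 1/2468934 = -261707003/2468934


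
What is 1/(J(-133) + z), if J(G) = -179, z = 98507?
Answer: 1/98328 ≈ 1.0170e-5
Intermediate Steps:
1/(J(-133) + z) = 1/(-179 + 98507) = 1/98328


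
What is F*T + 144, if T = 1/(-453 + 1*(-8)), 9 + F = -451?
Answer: 66844/461 ≈ 145.00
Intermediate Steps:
F = -460 (F = -9 - 451 = -460)
T = -1/461 (T = 1/(-453 - 8) = 1/(-461) = -1/461 ≈ -0.0021692)
F*T + 144 = -460*(-1/461) + 144 = 460/461 + 144 = 66844/461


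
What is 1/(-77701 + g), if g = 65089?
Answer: -1/12612 ≈ -7.9290e-5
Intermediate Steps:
1/(-77701 + g) = 1/(-77701 + 65089) = 1/(-12612) = -1/12612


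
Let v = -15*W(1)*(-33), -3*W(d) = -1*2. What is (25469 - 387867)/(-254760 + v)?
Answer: 181199/127215 ≈ 1.4244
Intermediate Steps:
W(d) = 2/3 (W(d) = -(-1)*2/3 = -1/3*(-2) = 2/3)
v = 330 (v = -15*2/3*(-33) = -10*(-33) = 330)
(25469 - 387867)/(-254760 + v) = (25469 - 387867)/(-254760 + 330) = -362398/(-254430) = -362398*(-1/254430) = 181199/127215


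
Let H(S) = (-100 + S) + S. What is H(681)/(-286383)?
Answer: -1262/286383 ≈ -0.0044067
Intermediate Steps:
H(S) = -100 + 2*S
H(681)/(-286383) = (-100 + 2*681)/(-286383) = (-100 + 1362)*(-1/286383) = 1262*(-1/286383) = -1262/286383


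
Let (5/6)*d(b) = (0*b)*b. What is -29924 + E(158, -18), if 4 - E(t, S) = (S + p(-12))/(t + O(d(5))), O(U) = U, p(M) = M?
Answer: -2363665/79 ≈ -29920.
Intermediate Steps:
d(b) = 0 (d(b) = 6*((0*b)*b)/5 = 6*(0*b)/5 = (6/5)*0 = 0)
E(t, S) = 4 - (-12 + S)/t (E(t, S) = 4 - (S - 12)/(t + 0) = 4 - (-12 + S)/t)
-29924 + E(158, -18) = -29924 + (12 - 1*(-18) + 4*158)/158 = -29924 + (12 + 18 + 632)/158 = -29924 + (1/158)*662 = -29924 + 331/79 = -2363665/79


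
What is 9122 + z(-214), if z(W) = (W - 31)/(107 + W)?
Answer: 976299/107 ≈ 9124.3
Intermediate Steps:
z(W) = (-31 + W)/(107 + W)
9122 + z(-214) = 9122 + (-31 - 214)/(107 - 214) = 9122 - 245/(-107) = 9122 - 1/107*(-245) = 9122 + 245/107 = 976299/107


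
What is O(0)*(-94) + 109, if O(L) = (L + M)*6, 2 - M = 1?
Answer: -455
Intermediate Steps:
M = 1 (M = 2 - 1*1 = 2 - 1 = 1)
O(L) = 6 + 6*L (O(L) = (L + 1)*6 = (1 + L)*6 = 6 + 6*L)
O(0)*(-94) + 109 = (6 + 6*0)*(-94) + 109 = (6 + 0)*(-94) + 109 = 6*(-94) + 109 = -564 + 109 = -455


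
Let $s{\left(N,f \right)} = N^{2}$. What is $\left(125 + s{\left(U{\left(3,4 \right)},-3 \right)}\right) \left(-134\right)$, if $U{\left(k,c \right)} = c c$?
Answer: $-51054$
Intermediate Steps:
$U{\left(k,c \right)} = c^{2}$
$\left(125 + s{\left(U{\left(3,4 \right)},-3 \right)}\right) \left(-134\right) = \left(125 + \left(4^{2}\right)^{2}\right) \left(-134\right) = \left(125 + 16^{2}\right) \left(-134\right) = \left(125 + 256\right) \left(-134\right) = 381 \left(-134\right) = -51054$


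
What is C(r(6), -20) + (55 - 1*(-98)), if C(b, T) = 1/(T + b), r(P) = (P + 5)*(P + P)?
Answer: 17137/112 ≈ 153.01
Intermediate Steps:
r(P) = 2*P*(5 + P) (r(P) = (5 + P)*(2*P) = 2*P*(5 + P))
C(r(6), -20) + (55 - 1*(-98)) = 1/(-20 + 2*6*(5 + 6)) + (55 - 1*(-98)) = 1/(-20 + 2*6*11) + (55 + 98) = 1/(-20 + 132) + 153 = 1/112 + 153 = 17137/112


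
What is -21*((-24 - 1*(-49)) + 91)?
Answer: -2436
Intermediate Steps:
-21*((-24 - 1*(-49)) + 91) = -21*((-24 + 49) + 91) = -21*(25 + 91) = -21*116 = -2436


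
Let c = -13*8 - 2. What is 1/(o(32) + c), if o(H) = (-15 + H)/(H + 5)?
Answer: -37/3905 ≈ -0.0094750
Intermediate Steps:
o(H) = (-15 + H)/(5 + H)
c = -106 (c = -104 - 2 = -106)
1/(o(32) + c) = 1/((-15 + 32)/(5 + 32) - 106) = 1/(17/37 - 106) = 1/(-3905/37) = -37/3905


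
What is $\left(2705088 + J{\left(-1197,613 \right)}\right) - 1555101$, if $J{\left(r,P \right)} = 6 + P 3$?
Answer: $1151832$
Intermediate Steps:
$J{\left(r,P \right)} = 6 + 3 P$
$\left(2705088 + J{\left(-1197,613 \right)}\right) - 1555101 = \left(2705088 + \left(6 + 3 \cdot 613\right)\right) - 1555101 = \left(2705088 + \left(6 + 1839\right)\right) - 1555101 = \left(2705088 + 1845\right) - 1555101 = 2706933 - 1555101 = 1151832$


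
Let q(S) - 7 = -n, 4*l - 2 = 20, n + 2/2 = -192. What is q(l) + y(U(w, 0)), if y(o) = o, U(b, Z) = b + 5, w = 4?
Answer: 209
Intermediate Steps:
n = -193 (n = -1 - 192 = -193)
U(b, Z) = 5 + b
l = 11/2 (l = 1/2 + (1/4)*20 = 1/2 + 5 = 11/2 ≈ 5.5000)
q(S) = 200 (q(S) = 7 - 1*(-193) = 7 + 193 = 200)
q(l) + y(U(w, 0)) = 200 + (5 + 4) = 200 + 9 = 209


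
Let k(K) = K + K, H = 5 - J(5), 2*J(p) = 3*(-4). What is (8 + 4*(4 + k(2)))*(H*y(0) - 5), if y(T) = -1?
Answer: -640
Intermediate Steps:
J(p) = -6 (J(p) = (3*(-4))/2 = (½)*(-12) = -6)
H = 11 (H = 5 - 1*(-6) = 5 + 6 = 11)
k(K) = 2*K
(8 + 4*(4 + k(2)))*(H*y(0) - 5) = (8 + 4*(4 + 2*2))*(11*(-1) - 5) = (8 + 4*(4 + 4))*(-11 - 5) = (8 + 4*8)*(-16) = (8 + 32)*(-16) = 40*(-16) = -640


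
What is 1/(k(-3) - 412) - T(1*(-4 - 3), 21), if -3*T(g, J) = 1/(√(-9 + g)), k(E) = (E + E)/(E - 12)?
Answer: -5/2058 - I/12 ≈ -0.0024295 - 0.083333*I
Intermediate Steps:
k(E) = 2*E/(-12 + E) (k(E) = (2*E)/(-12 + E) = 2*E/(-12 + E))
T(g, J) = -1/(3*√(-9 + g))
1/(k(-3) - 412) - T(1*(-4 - 3), 21) = 1/(2*(-3)/(-12 - 3) - 412) - (-1)/(3*√(-9 + 1*(-4 - 3))) = 1/(2*(-3)/(-15) - 412) - (-1)/(3*√(-9 + 1*(-7))) = 1/(2*(-3)*(-1/15) - 412) - (-1)/(3*√(-9 - 7)) = 1/(⅖ - 412) - (-1)/(3*√(-16)) = 1/(-2058/5) - (-1)*(-I/4)/3 = -5/2058 - I/12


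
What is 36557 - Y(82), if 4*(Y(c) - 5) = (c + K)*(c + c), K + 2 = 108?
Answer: 28844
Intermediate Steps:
K = 106 (K = -2 + 108 = 106)
Y(c) = 5 + c*(106 + c)/2 (Y(c) = 5 + ((c + 106)*(c + c))/4 = 5 + ((106 + c)*(2*c))/4 = 5 + (2*c*(106 + c))/4 = 5 + c*(106 + c)/2)
36557 - Y(82) = 36557 - (5 + (½)*82² + 53*82) = 36557 - (5 + (½)*6724 + 4346) = 36557 - (5 + 3362 + 4346) = 36557 - 1*7713 = 36557 - 7713 = 28844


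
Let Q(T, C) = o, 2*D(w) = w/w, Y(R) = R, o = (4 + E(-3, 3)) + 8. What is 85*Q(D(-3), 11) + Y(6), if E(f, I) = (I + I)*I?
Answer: 2556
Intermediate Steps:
E(f, I) = 2*I² (E(f, I) = (2*I)*I = 2*I²)
o = 30 (o = (4 + 2*3²) + 8 = (4 + 2*9) + 8 = (4 + 18) + 8 = 22 + 8 = 30)
D(w) = ½ (D(w) = (w/w)/2 = (½)*1 = ½)
Q(T, C) = 30
85*Q(D(-3), 11) + Y(6) = 85*30 + 6 = 2550 + 6 = 2556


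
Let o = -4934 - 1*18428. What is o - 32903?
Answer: -56265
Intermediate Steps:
o = -23362 (o = -4934 - 18428 = -23362)
o - 32903 = -23362 - 32903 = -56265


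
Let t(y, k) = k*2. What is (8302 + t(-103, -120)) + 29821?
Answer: 37883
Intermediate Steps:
t(y, k) = 2*k
(8302 + t(-103, -120)) + 29821 = (8302 + 2*(-120)) + 29821 = (8302 - 240) + 29821 = 8062 + 29821 = 37883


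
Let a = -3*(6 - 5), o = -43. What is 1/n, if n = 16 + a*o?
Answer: 1/145 ≈ 0.0068966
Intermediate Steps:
a = -3 (a = -3*1 = -3)
n = 145 (n = 16 - 3*(-43) = 16 + 129 = 145)
1/n = 1/145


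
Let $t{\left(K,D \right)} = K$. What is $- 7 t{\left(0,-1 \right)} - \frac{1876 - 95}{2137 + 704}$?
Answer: $- \frac{1781}{2841} \approx -0.62689$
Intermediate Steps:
$- 7 t{\left(0,-1 \right)} - \frac{1876 - 95}{2137 + 704} = \left(-7\right) 0 - \frac{1876 - 95}{2137 + 704} = 0 - \frac{1781}{2841} = - \frac{1781}{2841}$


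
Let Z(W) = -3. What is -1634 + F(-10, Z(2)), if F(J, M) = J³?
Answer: -2634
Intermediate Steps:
-1634 + F(-10, Z(2)) = -1634 + (-10)³ = -1634 - 1000 = -2634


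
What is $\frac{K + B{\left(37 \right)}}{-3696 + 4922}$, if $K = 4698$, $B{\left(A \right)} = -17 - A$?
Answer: $\frac{2322}{613} \approx 3.7879$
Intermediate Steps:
$\frac{K + B{\left(37 \right)}}{-3696 + 4922} = \frac{4698 - 54}{-3696 + 4922} = \frac{4698 - 54}{1226} = \left(4698 - 54\right) \frac{1}{1226} = 4644 \cdot \frac{1}{1226} = \frac{2322}{613}$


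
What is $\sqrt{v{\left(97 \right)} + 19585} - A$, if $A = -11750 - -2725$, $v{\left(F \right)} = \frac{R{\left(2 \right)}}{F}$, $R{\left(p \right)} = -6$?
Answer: $9025 + \frac{\sqrt{184274683}}{97} \approx 9165.0$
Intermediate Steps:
$v{\left(F \right)} = - \frac{6}{F}$
$A = -9025$ ($A = -11750 + 2725 = -9025$)
$\sqrt{v{\left(97 \right)} + 19585} - A = \sqrt{- \frac{6}{97} + 19585} - -9025 = \sqrt{\left(-6\right) \frac{1}{97} + 19585} + 9025 = \sqrt{- \frac{6}{97} + 19585} + 9025 = \sqrt{\frac{1899739}{97}} + 9025 = \frac{\sqrt{184274683}}{97} + 9025 = 9025 + \frac{\sqrt{184274683}}{97}$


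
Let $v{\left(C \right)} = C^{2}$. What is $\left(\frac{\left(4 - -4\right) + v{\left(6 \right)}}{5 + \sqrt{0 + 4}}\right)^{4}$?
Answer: $\frac{3748096}{2401} \approx 1561.1$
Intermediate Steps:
$\left(\frac{\left(4 - -4\right) + v{\left(6 \right)}}{5 + \sqrt{0 + 4}}\right)^{4} = \left(\frac{\left(4 - -4\right) + 6^{2}}{5 + \sqrt{0 + 4}}\right)^{4} = \left(\frac{\left(4 + 4\right) + 36}{5 + \sqrt{4}}\right)^{4} = \left(\frac{8 + 36}{5 + 2}\right)^{4} = \left(\frac{44}{7}\right)^{4} = \frac{3748096}{2401}$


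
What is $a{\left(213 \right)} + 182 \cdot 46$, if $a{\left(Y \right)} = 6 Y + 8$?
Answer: $9658$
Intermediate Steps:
$a{\left(Y \right)} = 8 + 6 Y$
$a{\left(213 \right)} + 182 \cdot 46 = \left(8 + 6 \cdot 213\right) + 182 \cdot 46 = \left(8 + 1278\right) + 8372 = 1286 + 8372 = 9658$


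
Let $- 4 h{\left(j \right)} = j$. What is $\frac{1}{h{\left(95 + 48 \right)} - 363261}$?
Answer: $- \frac{4}{1453187} \approx -2.7526 \cdot 10^{-6}$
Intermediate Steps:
$h{\left(j \right)} = - \frac{j}{4}$
$\frac{1}{h{\left(95 + 48 \right)} - 363261} = \frac{1}{- \frac{95 + 48}{4} - 363261} = \frac{1}{\left(- \frac{1}{4}\right) 143 - 363261} = \frac{1}{- \frac{143}{4} - 363261} = \frac{1}{- \frac{1453187}{4}} = - \frac{4}{1453187}$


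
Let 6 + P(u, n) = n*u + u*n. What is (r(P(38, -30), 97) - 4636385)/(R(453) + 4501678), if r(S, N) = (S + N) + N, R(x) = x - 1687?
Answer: -1546159/1500148 ≈ -1.0307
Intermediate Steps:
R(x) = -1687 + x
P(u, n) = -6 + 2*n*u (P(u, n) = -6 + (n*u + u*n) = -6 + (n*u + n*u) = -6 + 2*n*u)
r(S, N) = S + 2*N (r(S, N) = (N + S) + N = S + 2*N)
(r(P(38, -30), 97) - 4636385)/(R(453) + 4501678) = (((-6 + 2*(-30)*38) + 2*97) - 4636385)/((-1687 + 453) + 4501678) = (((-6 - 2280) + 194) - 4636385)/(-1234 + 4501678) = ((-2286 + 194) - 4636385)/4500444 = (-2092 - 4636385)*(1/4500444) = -4638477*1/4500444 = -1546159/1500148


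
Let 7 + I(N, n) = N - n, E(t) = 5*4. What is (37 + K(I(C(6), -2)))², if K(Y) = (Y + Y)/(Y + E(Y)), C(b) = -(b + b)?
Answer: 5929/9 ≈ 658.78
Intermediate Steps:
C(b) = -2*b
E(t) = 20
I(N, n) = -7 + N - n (I(N, n) = -7 + (N - n) = -7 + N - n)
K(Y) = 2*Y/(20 + Y) (K(Y) = (Y + Y)/(Y + 20) = (2*Y)/(20 + Y) = 2*Y/(20 + Y))
(37 + K(I(C(6), -2)))² = (37 + 2*(-7 - 2*6 - 1*(-2))/(20 + (-7 - 2*6 - 1*(-2))))² = (37 + 2*(-7 - 12 + 2)/(20 + (-7 - 12 + 2)))² = (37 + 2*(-17)/(20 - 17))² = (37 + 2*(-17)/3)² = (37 + 2*(-17)*(⅓))² = (37 - 34/3)² = (77/3)² = 5929/9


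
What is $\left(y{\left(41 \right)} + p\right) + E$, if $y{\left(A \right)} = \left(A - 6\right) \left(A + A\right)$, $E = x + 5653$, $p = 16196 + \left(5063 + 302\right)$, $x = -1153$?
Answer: $28931$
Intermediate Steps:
$p = 21561$ ($p = 16196 + 5365 = 21561$)
$E = 4500$ ($E = -1153 + 5653 = 4500$)
$y{\left(A \right)} = 2 A \left(-6 + A\right)$ ($y{\left(A \right)} = \left(-6 + A\right) 2 A = 2 A \left(-6 + A\right)$)
$\left(y{\left(41 \right)} + p\right) + E = \left(2 \cdot 41 \left(-6 + 41\right) + 21561\right) + 4500 = \left(2 \cdot 41 \cdot 35 + 21561\right) + 4500 = \left(2870 + 21561\right) + 4500 = 24431 + 4500 = 28931$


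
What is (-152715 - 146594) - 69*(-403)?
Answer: -271502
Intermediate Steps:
(-152715 - 146594) - 69*(-403) = -299309 + 27807 = -271502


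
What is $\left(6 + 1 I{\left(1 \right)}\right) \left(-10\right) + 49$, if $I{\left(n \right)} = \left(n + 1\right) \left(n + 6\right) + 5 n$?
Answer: $-201$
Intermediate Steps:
$I{\left(n \right)} = 5 n + \left(1 + n\right) \left(6 + n\right)$ ($I{\left(n \right)} = \left(1 + n\right) \left(6 + n\right) + 5 n = 5 n + \left(1 + n\right) \left(6 + n\right)$)
$\left(6 + 1 I{\left(1 \right)}\right) \left(-10\right) + 49 = \left(6 + 1 \left(6 + 1^{2} + 12 \cdot 1\right)\right) \left(-10\right) + 49 = \left(6 + 1 \left(6 + 1 + 12\right)\right) \left(-10\right) + 49 = \left(6 + 1 \cdot 19\right) \left(-10\right) + 49 = \left(6 + 19\right) \left(-10\right) + 49 = 25 \left(-10\right) + 49 = -250 + 49 = -201$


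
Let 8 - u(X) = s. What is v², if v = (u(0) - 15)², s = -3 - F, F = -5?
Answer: 6561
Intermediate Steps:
s = 2 (s = -3 - 1*(-5) = -3 + 5 = 2)
u(X) = 6 (u(X) = 8 - 1*2 = 8 - 2 = 6)
v = 81 (v = (6 - 15)² = (-9)² = 81)
v² = 81² = 6561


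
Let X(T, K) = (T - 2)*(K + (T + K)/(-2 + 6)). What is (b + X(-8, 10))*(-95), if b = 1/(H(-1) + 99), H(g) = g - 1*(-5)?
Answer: 1027330/103 ≈ 9974.1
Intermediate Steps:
H(g) = 5 + g (H(g) = g + 5 = 5 + g)
b = 1/103 (b = 1/((5 - 1) + 99) = 1/(4 + 99) = 1/103 ≈ 0.0097087)
X(T, K) = (-2 + T)*(T/4 + 5*K/4) (X(T, K) = (-2 + T)*(K + (K + T)/4) = (-2 + T)*(K + (K + T)*(¼)) = (-2 + T)*(K + (K/4 + T/4)) = (-2 + T)*(T/4 + 5*K/4))
(b + X(-8, 10))*(-95) = (1/103 + (-5/2*10 - ½*(-8) + (¼)*(-8)² + (5/4)*10*(-8)))*(-95) = (1/103 + (-25 + 4 + (¼)*64 - 100))*(-95) = (1/103 + (-25 + 4 + 16 - 100))*(-95) = (1/103 - 105)*(-95) = -10814/103*(-95) = 1027330/103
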